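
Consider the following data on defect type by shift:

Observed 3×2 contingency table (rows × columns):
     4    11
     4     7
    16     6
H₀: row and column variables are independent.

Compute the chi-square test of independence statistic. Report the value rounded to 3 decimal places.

test statistic = 8.630

Row totals [15, 11, 22], col totals [24, 24], n=48
χ² = (4−7.50)²/7.50 + (11−7.50)²/7.50 + (4−5.50)²/5.50 + (7−5.50)²/5.50 + (16−11.00)²/11.00 + (6−11.00)²/11.00 = 8.6303
df = 2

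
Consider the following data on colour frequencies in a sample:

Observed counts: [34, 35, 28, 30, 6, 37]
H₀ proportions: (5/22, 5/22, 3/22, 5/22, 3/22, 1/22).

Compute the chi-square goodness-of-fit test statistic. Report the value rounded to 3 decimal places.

test statistic = 127.457

n = 170; E_i = n·p_i = [38.64, 38.64, 23.18, 38.64, 23.18, 7.73]
χ² = (34−38.64)²/38.64 + (35−38.64)²/38.64 + (28−23.18)²/23.18 + (30−38.64)²/38.64 + (6−23.18)²/23.18 + (37−7.73)²/7.73 = 127.4573
df = 5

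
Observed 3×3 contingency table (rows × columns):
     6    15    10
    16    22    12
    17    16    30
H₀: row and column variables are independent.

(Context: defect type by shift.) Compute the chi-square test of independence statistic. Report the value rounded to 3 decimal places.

Row totals [31, 50, 63], col totals [39, 53, 52], n=144
χ² = (6−8.40)²/8.40 + (15−11.41)²/11.41 + (10−11.19)²/11.19 + (16−13.54)²/13.54 + (22−18.40)²/18.40 + (12−18.06)²/18.06 + (17−17.06)²/17.06 + (16−23.19)²/23.19 + (30−22.75)²/22.75 = 9.6598
df = 4

test statistic = 9.660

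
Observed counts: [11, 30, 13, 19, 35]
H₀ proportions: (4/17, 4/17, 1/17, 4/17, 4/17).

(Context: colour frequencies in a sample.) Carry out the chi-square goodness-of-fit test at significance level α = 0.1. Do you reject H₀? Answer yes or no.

n = 108; E_i = n·p_i = [25.41, 25.41, 6.35, 25.41, 25.41]
χ² = (11−25.41)²/25.41 + (30−25.41)²/25.41 + (13−6.35)²/6.35 + (19−25.41)²/25.41 + (35−25.41)²/25.41 = 21.1921
df = 4
p-value (upper-tail) = 0.00029
At α=0.1: p < α → reject H₀

reject H₀: yes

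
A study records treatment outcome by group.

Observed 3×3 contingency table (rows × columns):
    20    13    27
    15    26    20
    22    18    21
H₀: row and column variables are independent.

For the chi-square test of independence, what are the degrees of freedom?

df = (r−1)(c−1) = (3−1)·(3−1) = 4

degrees of freedom = 4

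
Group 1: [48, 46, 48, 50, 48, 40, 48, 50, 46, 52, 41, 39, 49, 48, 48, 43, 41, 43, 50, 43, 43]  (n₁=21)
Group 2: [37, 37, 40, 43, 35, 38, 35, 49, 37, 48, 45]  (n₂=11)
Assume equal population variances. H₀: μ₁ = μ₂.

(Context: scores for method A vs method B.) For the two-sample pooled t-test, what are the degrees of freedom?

degrees of freedom = 30

df = n₁ + n₂ − 2 = 21 + 11 − 2 = 30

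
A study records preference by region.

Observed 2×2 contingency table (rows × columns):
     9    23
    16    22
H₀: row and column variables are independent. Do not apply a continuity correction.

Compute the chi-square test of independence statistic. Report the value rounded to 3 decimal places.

test statistic = 1.479

Row totals [32, 38], col totals [25, 45], n=70
χ² = (9−11.43)²/11.43 + (23−20.57)²/20.57 + (16−13.57)²/13.57 + (22−24.43)²/24.43 = 1.4788
df = 1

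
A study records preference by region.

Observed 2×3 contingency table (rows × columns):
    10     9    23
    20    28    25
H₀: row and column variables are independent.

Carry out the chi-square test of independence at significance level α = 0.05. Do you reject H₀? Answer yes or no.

reject H₀: no

Row totals [42, 73], col totals [30, 37, 48], n=115
χ² = (10−10.96)²/10.96 + (9−13.51)²/13.51 + (23−17.53)²/17.53 + (20−19.04)²/19.04 + (28−23.49)²/23.49 + (25−30.47)²/30.47 = 5.1944
df = 2
p-value (upper-tail) = 0.07448
At α=0.05: p ≥ α → fail to reject H₀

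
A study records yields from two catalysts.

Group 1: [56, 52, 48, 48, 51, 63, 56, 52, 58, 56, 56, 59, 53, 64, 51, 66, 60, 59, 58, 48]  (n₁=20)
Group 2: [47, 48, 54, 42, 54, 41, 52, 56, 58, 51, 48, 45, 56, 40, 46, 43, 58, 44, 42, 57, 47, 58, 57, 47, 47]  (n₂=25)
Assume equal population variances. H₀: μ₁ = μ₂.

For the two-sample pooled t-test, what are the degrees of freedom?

df = n₁ + n₂ − 2 = 20 + 25 − 2 = 43

degrees of freedom = 43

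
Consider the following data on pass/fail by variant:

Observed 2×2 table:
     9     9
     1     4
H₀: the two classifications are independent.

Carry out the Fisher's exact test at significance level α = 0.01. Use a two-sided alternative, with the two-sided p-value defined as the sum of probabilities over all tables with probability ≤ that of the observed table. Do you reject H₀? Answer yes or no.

reject H₀: no

Margins: r₁=18, r₂=5, c₁=10, c₂=13, n=23
p_obs = C(18,9)·C(5,1)/C(23,10); sum pmf over tables with pmf ≤ p_obs
p-value (two-sided) = 0.33936
At α=0.01: p ≥ α → fail to reject H₀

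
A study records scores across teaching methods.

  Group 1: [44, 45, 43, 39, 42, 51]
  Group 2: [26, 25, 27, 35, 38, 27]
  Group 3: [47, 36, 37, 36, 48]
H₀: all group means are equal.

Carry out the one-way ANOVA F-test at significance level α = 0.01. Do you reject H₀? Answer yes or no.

Group means [44.00, 29.67, 40.80], grand mean 38.000
SSB = Σnᵢ(x̄ᵢ−x̄)² = 671.867; SSW = ΣΣ(x−x̄ᵢ)² = 378.133
MSB = 671.867/2 = 335.9333; MSW = 378.133/14 = 27.0095
F = MSB/MSW = 12.4376
df = (2, 14)
p-value (upper-tail) = 0.00079
At α=0.01: p < α → reject H₀

reject H₀: yes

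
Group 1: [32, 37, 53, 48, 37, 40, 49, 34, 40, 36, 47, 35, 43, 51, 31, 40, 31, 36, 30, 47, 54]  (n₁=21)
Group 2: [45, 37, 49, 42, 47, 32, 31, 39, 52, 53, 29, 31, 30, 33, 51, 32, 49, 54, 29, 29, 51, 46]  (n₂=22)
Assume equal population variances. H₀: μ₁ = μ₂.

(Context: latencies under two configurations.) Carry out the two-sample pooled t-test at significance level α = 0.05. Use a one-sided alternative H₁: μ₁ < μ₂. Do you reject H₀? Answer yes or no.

x̄₁=40.524, s₁=7.646, n₁=21
x̄₂=40.500, s₂=9.344, n₂=22
s_p² = [20·7.646² + 21·9.344²]/41 = 73.2375
SE = √(s_p²·(1/21+1/22)) = 2.6108
t = (40.524−40.500)/2.6108 = 0.0091
df = 41
p-value (one-sided, H₁ less) = 0.50362
At α=0.05: p ≥ α → fail to reject H₀

reject H₀: no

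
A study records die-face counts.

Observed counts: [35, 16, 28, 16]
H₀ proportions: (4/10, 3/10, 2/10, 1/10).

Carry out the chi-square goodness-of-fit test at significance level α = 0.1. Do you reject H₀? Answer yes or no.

reject H₀: yes

n = 95; E_i = n·p_i = [38.00, 28.50, 19.00, 9.50]
χ² = (35−38.00)²/38.00 + (16−28.50)²/28.50 + (28−19.00)²/19.00 + (16−9.50)²/9.50 = 14.4298
df = 3
p-value (upper-tail) = 0.00237
At α=0.1: p < α → reject H₀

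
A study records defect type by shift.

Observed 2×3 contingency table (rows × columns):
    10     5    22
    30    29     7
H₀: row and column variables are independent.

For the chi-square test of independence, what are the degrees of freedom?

degrees of freedom = 2

df = (r−1)(c−1) = (2−1)·(3−1) = 2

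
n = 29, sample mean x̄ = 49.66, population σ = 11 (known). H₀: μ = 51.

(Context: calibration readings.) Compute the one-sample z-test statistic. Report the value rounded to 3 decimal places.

test statistic = -0.656

SE = σ/√n = 11/√29 = 2.0426
z = (x̄−μ₀)/SE = (49.66−51)/2.0426 = -0.6560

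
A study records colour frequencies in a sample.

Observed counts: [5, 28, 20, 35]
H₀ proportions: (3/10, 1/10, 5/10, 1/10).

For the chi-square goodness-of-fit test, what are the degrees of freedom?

degrees of freedom = 3

df = k − 1 = 4 − 1 = 3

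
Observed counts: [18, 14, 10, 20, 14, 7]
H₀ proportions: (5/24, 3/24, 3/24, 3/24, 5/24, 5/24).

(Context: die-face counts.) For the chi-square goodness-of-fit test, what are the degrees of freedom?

degrees of freedom = 5

df = k − 1 = 6 − 1 = 5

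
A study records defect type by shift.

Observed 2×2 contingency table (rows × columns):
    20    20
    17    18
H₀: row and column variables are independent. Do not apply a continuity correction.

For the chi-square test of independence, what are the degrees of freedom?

df = (r−1)(c−1) = (2−1)·(2−1) = 1

degrees of freedom = 1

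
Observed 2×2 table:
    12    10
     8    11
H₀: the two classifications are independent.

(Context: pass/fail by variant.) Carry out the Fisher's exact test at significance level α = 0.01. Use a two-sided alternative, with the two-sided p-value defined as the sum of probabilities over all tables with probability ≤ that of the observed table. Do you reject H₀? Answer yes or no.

Margins: r₁=22, r₂=19, c₁=20, c₂=21, n=41
p_obs = C(22,12)·C(19,8)/C(41,20); sum pmf over tables with pmf ≤ p_obs
p-value (two-sided) = 0.53590
At α=0.01: p ≥ α → fail to reject H₀

reject H₀: no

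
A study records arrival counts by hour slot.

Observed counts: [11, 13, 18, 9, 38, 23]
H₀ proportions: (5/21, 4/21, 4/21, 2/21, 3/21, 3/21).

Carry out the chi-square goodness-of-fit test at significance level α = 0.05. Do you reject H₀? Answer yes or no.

reject H₀: yes

n = 112; E_i = n·p_i = [26.67, 21.33, 21.33, 10.67, 16.00, 16.00]
χ² = (11−26.67)²/26.67 + (13−21.33)²/21.33 + (18−21.33)²/21.33 + (9−10.67)²/10.67 + (38−16.00)²/16.00 + (23−16.00)²/16.00 = 46.5531
df = 5
p-value (upper-tail) = 0.00000
At α=0.05: p < α → reject H₀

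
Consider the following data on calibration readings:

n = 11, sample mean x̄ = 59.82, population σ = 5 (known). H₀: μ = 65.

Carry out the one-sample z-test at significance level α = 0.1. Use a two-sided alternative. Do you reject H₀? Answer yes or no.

reject H₀: yes

SE = σ/√n = 5/√11 = 1.5076
z = (x̄−μ₀)/SE = (59.82−65)/1.5076 = -3.4360
p-value (two-sided) = 0.00059
At α=0.1: p < α → reject H₀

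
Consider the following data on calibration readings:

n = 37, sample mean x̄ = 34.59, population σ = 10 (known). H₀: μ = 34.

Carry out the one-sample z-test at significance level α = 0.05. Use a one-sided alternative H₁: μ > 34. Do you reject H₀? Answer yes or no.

SE = σ/√n = 10/√37 = 1.6440
z = (x̄−μ₀)/SE = (34.59−34)/1.6440 = 0.3589
p-value (one-sided, H₁ greater) = 0.35984
At α=0.05: p ≥ α → fail to reject H₀

reject H₀: no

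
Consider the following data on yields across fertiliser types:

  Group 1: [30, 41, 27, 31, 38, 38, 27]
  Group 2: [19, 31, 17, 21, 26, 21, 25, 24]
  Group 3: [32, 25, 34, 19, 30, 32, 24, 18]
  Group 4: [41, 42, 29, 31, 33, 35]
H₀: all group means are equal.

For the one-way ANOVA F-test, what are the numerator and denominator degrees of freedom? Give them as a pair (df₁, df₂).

degrees of freedom = [3, 25]

k = 4 groups, N = 29 total
df = (k−1, N−k) = (4−1, 29−4) = (3, 25)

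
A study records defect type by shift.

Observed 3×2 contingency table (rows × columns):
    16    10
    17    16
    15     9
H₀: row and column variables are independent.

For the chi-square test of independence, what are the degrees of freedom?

degrees of freedom = 2

df = (r−1)(c−1) = (3−1)·(2−1) = 2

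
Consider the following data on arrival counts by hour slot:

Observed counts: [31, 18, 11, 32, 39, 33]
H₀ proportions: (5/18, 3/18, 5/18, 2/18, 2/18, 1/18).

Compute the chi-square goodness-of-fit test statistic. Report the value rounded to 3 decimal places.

n = 164; E_i = n·p_i = [45.56, 27.33, 45.56, 18.22, 18.22, 9.11]
χ² = (31−45.56)²/45.56 + (18−27.33)²/27.33 + (11−45.56)²/45.56 + (32−18.22)²/18.22 + (39−18.22)²/18.22 + (33−9.11)²/9.11 = 130.7939
df = 5

test statistic = 130.794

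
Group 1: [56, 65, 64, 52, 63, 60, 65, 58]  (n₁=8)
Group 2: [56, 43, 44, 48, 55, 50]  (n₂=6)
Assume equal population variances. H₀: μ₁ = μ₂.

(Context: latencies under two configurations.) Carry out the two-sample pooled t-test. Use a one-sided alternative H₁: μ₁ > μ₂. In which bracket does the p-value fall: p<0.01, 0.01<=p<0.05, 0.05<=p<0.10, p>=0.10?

p-value bracket: p<0.01

x̄₁=60.375, s₁=4.749, n₁=8
x̄₂=49.333, s₂=5.428, n₂=6
s_p² = [7·4.749² + 5·5.428²]/12 = 25.4340
SE = √(s_p²·(1/8+1/6)) = 2.7236
t = (60.375−49.333)/2.7236 = 4.0540
df = 12
p-value (one-sided, H₁ greater) = 0.00080
→ bracket: p<0.01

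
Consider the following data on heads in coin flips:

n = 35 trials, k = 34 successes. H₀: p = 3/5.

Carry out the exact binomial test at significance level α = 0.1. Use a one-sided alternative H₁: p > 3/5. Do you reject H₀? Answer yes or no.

reject H₀: yes

Exact binomial: n=35, k=34, p₀=3/5=0.6000
P(X≥34) from Σ C(n,i)·p₀^i·(1−p₀)^(n−i)
p-value (one-sided, H₁ greater) = 0.00000
At α=0.1: p < α → reject H₀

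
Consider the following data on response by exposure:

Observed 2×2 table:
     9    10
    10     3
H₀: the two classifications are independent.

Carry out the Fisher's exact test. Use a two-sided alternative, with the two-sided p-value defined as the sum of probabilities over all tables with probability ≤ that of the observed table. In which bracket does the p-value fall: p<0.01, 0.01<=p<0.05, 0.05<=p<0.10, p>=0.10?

Margins: r₁=19, r₂=13, c₁=19, c₂=13, n=32
p_obs = C(19,9)·C(13,10)/C(32,19); sum pmf over tables with pmf ≤ p_obs
p-value (two-sided) = 0.14689
→ bracket: p>=0.10

p-value bracket: p>=0.10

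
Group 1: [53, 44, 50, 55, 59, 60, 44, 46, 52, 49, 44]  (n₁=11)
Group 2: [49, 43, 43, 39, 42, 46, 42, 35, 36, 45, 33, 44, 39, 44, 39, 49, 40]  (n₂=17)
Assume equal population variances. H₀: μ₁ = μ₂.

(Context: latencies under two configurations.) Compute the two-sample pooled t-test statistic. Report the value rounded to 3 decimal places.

x̄₁=50.545, s₁=5.837, n₁=11
x̄₂=41.647, s₂=4.527, n₂=17
s_p² = [10·5.837² + 16·4.527²]/26 = 25.7158
SE = √(s_p²·(1/11+1/17)) = 1.9623
t = (50.545−41.647)/1.9623 = 4.5348
df = 26

test statistic = 4.535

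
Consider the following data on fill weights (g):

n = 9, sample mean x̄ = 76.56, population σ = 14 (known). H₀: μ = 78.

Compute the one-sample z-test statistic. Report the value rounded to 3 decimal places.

test statistic = -0.309

SE = σ/√n = 14/√9 = 4.6667
z = (x̄−μ₀)/SE = (76.56−78)/4.6667 = -0.3086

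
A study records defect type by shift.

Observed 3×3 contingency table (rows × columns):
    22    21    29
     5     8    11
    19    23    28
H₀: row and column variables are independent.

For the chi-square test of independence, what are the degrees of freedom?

degrees of freedom = 4

df = (r−1)(c−1) = (3−1)·(3−1) = 4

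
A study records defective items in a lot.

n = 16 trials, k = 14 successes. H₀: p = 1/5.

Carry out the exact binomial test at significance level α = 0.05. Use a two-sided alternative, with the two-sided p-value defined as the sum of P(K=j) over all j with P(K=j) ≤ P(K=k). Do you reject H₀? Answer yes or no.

reject H₀: yes

Exact binomial: n=16, k=14, p₀=1/5=0.2000
P(X=j) = C(n,j)·p₀^j·(1−p₀)^(n−j); p = Σ P(X=j) over j with P(X=j) ≤ P(X=14)
p-value (two-sided) = 0.00000
At α=0.05: p < α → reject H₀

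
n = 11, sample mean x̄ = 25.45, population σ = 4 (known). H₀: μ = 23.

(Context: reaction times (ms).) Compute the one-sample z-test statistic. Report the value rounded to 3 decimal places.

test statistic = 2.031

SE = σ/√n = 4/√11 = 1.2060
z = (x̄−μ₀)/SE = (25.45−23)/1.2060 = 2.0314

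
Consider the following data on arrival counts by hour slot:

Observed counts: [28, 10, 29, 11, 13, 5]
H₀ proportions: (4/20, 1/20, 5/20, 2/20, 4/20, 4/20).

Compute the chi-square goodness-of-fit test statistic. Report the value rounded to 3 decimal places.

test statistic = 23.417

n = 96; E_i = n·p_i = [19.20, 4.80, 24.00, 9.60, 19.20, 19.20]
χ² = (28−19.20)²/19.20 + (10−4.80)²/4.80 + (29−24.00)²/24.00 + (11−9.60)²/9.60 + (13−19.20)²/19.20 + (5−19.20)²/19.20 = 23.4167
df = 5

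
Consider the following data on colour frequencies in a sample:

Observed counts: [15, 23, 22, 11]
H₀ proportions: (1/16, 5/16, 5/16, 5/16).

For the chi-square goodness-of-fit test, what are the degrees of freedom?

df = k − 1 = 4 − 1 = 3

degrees of freedom = 3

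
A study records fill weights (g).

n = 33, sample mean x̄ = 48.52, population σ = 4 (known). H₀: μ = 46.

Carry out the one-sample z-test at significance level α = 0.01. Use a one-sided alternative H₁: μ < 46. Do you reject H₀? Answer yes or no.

SE = σ/√n = 4/√33 = 0.6963
z = (x̄−μ₀)/SE = (48.52−46)/0.6963 = 3.6191
p-value (one-sided, H₁ less) = 0.99985
At α=0.01: p ≥ α → fail to reject H₀

reject H₀: no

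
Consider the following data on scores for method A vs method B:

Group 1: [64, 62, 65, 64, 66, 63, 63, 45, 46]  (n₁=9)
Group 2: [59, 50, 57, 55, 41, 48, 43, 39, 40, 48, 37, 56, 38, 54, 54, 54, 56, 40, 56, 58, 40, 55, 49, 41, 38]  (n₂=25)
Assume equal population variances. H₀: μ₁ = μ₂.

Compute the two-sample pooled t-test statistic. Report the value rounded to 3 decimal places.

test statistic = 3.796

x̄₁=59.778, s₁=8.182, n₁=9
x̄₂=48.240, s₂=7.694, n₂=25
s_p² = [8·8.182² + 24·7.694²]/32 = 61.1286
SE = √(s_p²·(1/9+1/25)) = 3.0393
t = (59.778−48.240)/3.0393 = 3.7962
df = 32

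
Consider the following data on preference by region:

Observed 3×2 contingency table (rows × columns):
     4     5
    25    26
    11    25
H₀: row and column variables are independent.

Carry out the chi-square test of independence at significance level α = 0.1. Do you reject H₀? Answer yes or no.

Row totals [9, 51, 36], col totals [40, 56], n=96
χ² = (4−3.75)²/3.75 + (5−5.25)²/5.25 + (25−21.25)²/21.25 + (26−29.75)²/29.75 + (11−15.00)²/15.00 + (25−21.00)²/21.00 = 2.9916
df = 2
p-value (upper-tail) = 0.22407
At α=0.1: p ≥ α → fail to reject H₀

reject H₀: no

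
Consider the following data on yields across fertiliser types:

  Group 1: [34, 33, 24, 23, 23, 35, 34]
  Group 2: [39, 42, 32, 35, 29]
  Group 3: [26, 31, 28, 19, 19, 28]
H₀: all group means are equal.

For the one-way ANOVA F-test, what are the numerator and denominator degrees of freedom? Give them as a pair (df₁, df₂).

degrees of freedom = [2, 15]

k = 3 groups, N = 18 total
df = (k−1, N−k) = (3−1, 18−3) = (2, 15)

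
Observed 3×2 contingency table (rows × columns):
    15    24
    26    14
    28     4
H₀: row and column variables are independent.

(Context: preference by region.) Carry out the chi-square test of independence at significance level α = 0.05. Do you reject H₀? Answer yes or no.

reject H₀: yes

Row totals [39, 40, 32], col totals [69, 42], n=111
χ² = (15−24.24)²/24.24 + (24−14.76)²/14.76 + (26−24.86)²/24.86 + (14−15.14)²/15.14 + (28−19.89)²/19.89 + (4−12.11)²/12.11 = 18.1853
df = 2
p-value (upper-tail) = 0.00011
At α=0.05: p < α → reject H₀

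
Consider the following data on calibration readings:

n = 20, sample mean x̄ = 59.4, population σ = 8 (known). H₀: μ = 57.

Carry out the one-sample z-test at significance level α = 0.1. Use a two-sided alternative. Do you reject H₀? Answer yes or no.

SE = σ/√n = 8/√20 = 1.7889
z = (x̄−μ₀)/SE = (59.4−57)/1.7889 = 1.3416
p-value (two-sided) = 0.17971
At α=0.1: p ≥ α → fail to reject H₀

reject H₀: no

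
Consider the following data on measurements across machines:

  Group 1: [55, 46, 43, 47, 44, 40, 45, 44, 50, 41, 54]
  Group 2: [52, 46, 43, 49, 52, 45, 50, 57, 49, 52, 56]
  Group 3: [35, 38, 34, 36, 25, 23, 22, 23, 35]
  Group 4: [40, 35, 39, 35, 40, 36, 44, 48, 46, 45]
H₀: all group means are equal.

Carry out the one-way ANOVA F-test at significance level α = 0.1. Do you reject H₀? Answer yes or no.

Group means [46.27, 50.09, 30.11, 40.80], grand mean 42.415
SSB = Σnᵢ(x̄ᵢ−x̄)² = 2200.371; SSW = ΣΣ(x−x̄ᵢ)² = 983.580
MSB = 2200.371/3 = 733.4571; MSW = 983.580/37 = 26.5832
F = MSB/MSW = 27.5910
df = (3, 37)
p-value (upper-tail) = 0.00000
At α=0.1: p < α → reject H₀

reject H₀: yes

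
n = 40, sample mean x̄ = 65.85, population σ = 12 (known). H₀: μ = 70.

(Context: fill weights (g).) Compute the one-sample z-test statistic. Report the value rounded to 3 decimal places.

SE = σ/√n = 12/√40 = 1.8974
z = (x̄−μ₀)/SE = (65.85−70)/1.8974 = -2.1872

test statistic = -2.187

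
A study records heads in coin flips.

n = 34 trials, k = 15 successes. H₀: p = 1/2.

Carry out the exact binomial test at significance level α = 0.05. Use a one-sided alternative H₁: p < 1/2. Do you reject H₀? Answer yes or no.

reject H₀: no

Exact binomial: n=34, k=15, p₀=1/2=0.5000
P(X≤15) from Σ C(n,i)·p₀^i·(1−p₀)^(n−i)
p-value (one-sided, H₁ less) = 0.30380
At α=0.05: p ≥ α → fail to reject H₀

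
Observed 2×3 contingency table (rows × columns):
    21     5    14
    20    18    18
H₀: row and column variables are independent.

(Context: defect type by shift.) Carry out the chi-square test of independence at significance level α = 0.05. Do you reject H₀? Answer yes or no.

reject H₀: no

Row totals [40, 56], col totals [41, 23, 32], n=96
χ² = (21−17.08)²/17.08 + (5−9.58)²/9.58 + (14−13.33)²/13.33 + (20−23.92)²/23.92 + (18−13.42)²/13.42 + (18−18.67)²/18.67 = 5.3543
df = 2
p-value (upper-tail) = 0.06876
At α=0.05: p ≥ α → fail to reject H₀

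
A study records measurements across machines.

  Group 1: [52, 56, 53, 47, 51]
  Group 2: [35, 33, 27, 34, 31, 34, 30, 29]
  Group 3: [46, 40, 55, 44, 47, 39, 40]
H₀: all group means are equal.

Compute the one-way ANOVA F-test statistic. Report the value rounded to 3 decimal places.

test statistic = 40.325

Group means [51.80, 31.62, 44.43], grand mean 41.150
SSB = Σnᵢ(x̄ᵢ−x̄)² = 1368.161; SSW = ΣΣ(x−x̄ᵢ)² = 288.389
MSB = 1368.161/2 = 684.0804; MSW = 288.389/17 = 16.9641
F = MSB/MSW = 40.3252
df = (2, 17)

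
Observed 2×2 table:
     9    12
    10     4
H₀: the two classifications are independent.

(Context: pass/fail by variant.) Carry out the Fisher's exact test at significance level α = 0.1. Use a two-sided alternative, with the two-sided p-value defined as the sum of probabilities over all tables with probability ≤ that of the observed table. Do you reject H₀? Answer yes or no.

reject H₀: no

Margins: r₁=21, r₂=14, c₁=19, c₂=16, n=35
p_obs = C(21,9)·C(14,10)/C(35,19); sum pmf over tables with pmf ≤ p_obs
p-value (two-sided) = 0.16619
At α=0.1: p ≥ α → fail to reject H₀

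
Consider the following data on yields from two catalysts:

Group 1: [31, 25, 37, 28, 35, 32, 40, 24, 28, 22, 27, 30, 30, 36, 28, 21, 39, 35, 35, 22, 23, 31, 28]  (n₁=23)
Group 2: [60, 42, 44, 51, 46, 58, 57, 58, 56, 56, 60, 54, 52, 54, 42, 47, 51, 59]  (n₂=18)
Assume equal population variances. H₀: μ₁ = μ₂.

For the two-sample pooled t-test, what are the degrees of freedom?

degrees of freedom = 39

df = n₁ + n₂ − 2 = 23 + 18 − 2 = 39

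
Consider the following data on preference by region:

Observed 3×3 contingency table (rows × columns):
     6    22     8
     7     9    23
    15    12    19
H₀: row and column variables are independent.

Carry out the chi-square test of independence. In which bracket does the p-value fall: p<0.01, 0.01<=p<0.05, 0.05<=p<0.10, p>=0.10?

Row totals [36, 39, 46], col totals [28, 43, 50], n=121
χ² = (6−8.33)²/8.33 + (22−12.79)²/12.79 + (8−14.88)²/14.88 + (7−9.02)²/9.02 + (9−13.86)²/13.86 + (23−16.12)²/16.12 + (15−10.64)²/10.64 + (12−16.35)²/16.35 + (19−19.01)²/19.01 = 18.4927
df = 4
p-value (upper-tail) = 0.00099
→ bracket: p<0.01

p-value bracket: p<0.01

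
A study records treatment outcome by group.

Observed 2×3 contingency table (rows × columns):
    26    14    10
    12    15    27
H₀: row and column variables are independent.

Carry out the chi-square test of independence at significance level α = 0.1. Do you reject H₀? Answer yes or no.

reject H₀: yes

Row totals [50, 54], col totals [38, 29, 37], n=104
χ² = (26−18.27)²/18.27 + (14−13.94)²/13.94 + (10−17.79)²/17.79 + (12−19.73)²/19.73 + (15−15.06)²/15.06 + (27−19.21)²/19.21 = 12.8684
df = 2
p-value (upper-tail) = 0.00161
At α=0.1: p < α → reject H₀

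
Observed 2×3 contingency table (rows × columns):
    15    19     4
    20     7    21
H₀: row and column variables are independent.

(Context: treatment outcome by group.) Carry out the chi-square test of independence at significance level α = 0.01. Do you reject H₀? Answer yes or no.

Row totals [38, 48], col totals [35, 26, 25], n=86
χ² = (15−15.47)²/15.47 + (19−11.49)²/11.49 + (4−11.05)²/11.05 + (20−19.53)²/19.53 + (7−14.51)²/14.51 + (21−13.95)²/13.95 = 16.8782
df = 2
p-value (upper-tail) = 0.00022
At α=0.01: p < α → reject H₀

reject H₀: yes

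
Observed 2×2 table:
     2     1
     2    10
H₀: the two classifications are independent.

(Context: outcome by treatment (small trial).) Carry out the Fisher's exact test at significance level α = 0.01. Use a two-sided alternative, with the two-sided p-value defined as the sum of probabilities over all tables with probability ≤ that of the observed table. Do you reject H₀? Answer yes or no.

Margins: r₁=3, r₂=12, c₁=4, c₂=11, n=15
p_obs = C(3,2)·C(12,2)/C(15,4); sum pmf over tables with pmf ≤ p_obs
p-value (two-sided) = 0.15385
At α=0.01: p ≥ α → fail to reject H₀

reject H₀: no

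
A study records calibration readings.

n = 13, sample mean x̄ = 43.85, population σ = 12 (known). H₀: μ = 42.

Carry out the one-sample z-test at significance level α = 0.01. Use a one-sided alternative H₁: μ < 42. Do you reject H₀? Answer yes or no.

reject H₀: no

SE = σ/√n = 12/√13 = 3.3282
z = (x̄−μ₀)/SE = (43.85−42)/3.3282 = 0.5559
p-value (one-sided, H₁ less) = 0.71085
At α=0.01: p ≥ α → fail to reject H₀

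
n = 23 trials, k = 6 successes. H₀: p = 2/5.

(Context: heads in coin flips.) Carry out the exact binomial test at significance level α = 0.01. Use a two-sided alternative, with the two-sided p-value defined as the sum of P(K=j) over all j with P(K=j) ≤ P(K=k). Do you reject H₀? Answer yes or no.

reject H₀: no

Exact binomial: n=23, k=6, p₀=2/5=0.4000
P(X=j) = C(n,j)·p₀^j·(1−p₀)^(n−j); p = Σ P(X=j) over j with P(X=j) ≤ P(X=6)
p-value (two-sided) = 0.20530
At α=0.01: p ≥ α → fail to reject H₀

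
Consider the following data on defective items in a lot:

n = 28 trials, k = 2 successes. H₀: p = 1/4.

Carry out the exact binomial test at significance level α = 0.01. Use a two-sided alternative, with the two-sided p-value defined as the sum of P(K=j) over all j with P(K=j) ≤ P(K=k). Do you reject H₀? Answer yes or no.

reject H₀: no

Exact binomial: n=28, k=2, p₀=1/4=0.2500
P(X=j) = C(n,j)·p₀^j·(1−p₀)^(n−j); p = Σ P(X=j) over j with P(X=j) ≤ P(X=2)
p-value (two-sided) = 0.02785
At α=0.01: p ≥ α → fail to reject H₀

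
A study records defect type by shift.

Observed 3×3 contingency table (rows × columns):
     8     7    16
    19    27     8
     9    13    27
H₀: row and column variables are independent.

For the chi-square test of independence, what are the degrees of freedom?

df = (r−1)(c−1) = (3−1)·(3−1) = 4

degrees of freedom = 4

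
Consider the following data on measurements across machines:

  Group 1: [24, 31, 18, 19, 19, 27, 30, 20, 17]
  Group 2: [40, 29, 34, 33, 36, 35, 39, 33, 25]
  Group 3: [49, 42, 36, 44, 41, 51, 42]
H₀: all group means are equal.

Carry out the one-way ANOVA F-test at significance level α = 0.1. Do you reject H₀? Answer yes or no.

reject H₀: yes

Group means [22.78, 33.78, 43.57], grand mean 32.560
SSB = Σnᵢ(x̄ᵢ−x̄)² = 1723.335; SSW = ΣΣ(x−x̄ᵢ)² = 558.825
MSB = 1723.335/2 = 861.6673; MSW = 558.825/22 = 25.4012
F = MSB/MSW = 33.9224
df = (2, 22)
p-value (upper-tail) = 0.00000
At α=0.1: p < α → reject H₀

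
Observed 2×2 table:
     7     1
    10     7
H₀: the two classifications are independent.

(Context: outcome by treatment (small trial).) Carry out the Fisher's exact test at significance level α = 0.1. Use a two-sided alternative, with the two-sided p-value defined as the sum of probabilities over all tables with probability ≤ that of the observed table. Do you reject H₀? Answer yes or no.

reject H₀: no

Margins: r₁=8, r₂=17, c₁=17, c₂=8, n=25
p_obs = C(8,7)·C(17,10)/C(25,17); sum pmf over tables with pmf ≤ p_obs
p-value (two-sided) = 0.20518
At α=0.1: p ≥ α → fail to reject H₀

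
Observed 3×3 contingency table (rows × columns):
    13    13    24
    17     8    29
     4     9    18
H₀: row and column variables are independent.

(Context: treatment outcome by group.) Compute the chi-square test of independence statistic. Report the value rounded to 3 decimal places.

test statistic = 5.411

Row totals [50, 54, 31], col totals [34, 30, 71], n=135
χ² = (13−12.59)²/12.59 + (13−11.11)²/11.11 + (24−26.30)²/26.30 + (17−13.60)²/13.60 + (8−12.00)²/12.00 + (29−28.40)²/28.40 + (4−7.81)²/7.81 + (9−6.89)²/6.89 + (18−16.30)²/16.30 = 5.4110
df = 4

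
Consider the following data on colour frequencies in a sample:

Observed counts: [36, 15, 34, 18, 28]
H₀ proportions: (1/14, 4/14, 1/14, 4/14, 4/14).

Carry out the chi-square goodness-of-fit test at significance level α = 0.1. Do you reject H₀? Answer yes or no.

reject H₀: yes

n = 131; E_i = n·p_i = [9.36, 37.43, 9.36, 37.43, 37.43]
χ² = (36−9.36)²/9.36 + (15−37.43)²/37.43 + (34−9.36)²/9.36 + (18−37.43)²/37.43 + (28−37.43)²/37.43 = 166.6603
df = 4
p-value (upper-tail) = 0.00000
At α=0.1: p < α → reject H₀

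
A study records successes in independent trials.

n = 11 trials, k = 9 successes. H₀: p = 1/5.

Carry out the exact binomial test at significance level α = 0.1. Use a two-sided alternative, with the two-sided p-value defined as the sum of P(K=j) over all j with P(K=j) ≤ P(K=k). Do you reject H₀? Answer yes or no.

Exact binomial: n=11, k=9, p₀=1/5=0.2000
P(X=j) = C(n,j)·p₀^j·(1−p₀)^(n−j); p = Σ P(X=j) over j with P(X=j) ≤ P(X=9)
p-value (two-sided) = 0.00002
At α=0.1: p < α → reject H₀

reject H₀: yes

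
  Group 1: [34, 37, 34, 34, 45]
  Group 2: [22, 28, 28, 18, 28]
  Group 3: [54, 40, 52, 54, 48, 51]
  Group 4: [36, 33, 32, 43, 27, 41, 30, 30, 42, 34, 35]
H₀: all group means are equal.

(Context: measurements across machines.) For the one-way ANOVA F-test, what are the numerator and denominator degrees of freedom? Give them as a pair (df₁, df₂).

k = 4 groups, N = 27 total
df = (k−1, N−k) = (4−1, 27−4) = (3, 23)

degrees of freedom = [3, 23]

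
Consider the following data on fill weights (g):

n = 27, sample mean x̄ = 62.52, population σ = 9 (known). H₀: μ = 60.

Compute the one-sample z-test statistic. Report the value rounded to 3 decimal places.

SE = σ/√n = 9/√27 = 1.7321
z = (x̄−μ₀)/SE = (62.52−60)/1.7321 = 1.4549

test statistic = 1.455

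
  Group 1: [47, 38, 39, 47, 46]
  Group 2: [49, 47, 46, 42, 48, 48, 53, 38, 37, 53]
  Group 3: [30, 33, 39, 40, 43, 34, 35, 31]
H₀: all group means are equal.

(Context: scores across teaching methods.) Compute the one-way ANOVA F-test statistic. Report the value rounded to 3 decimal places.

test statistic = 9.934

Group means [43.40, 46.10, 35.62], grand mean 41.870
SSB = Σnᵢ(x̄ᵢ−x̄)² = 502.634; SSW = ΣΣ(x−x̄ᵢ)² = 505.975
MSB = 502.634/2 = 251.3168; MSW = 505.975/20 = 25.2988
F = MSB/MSW = 9.9340
df = (2, 20)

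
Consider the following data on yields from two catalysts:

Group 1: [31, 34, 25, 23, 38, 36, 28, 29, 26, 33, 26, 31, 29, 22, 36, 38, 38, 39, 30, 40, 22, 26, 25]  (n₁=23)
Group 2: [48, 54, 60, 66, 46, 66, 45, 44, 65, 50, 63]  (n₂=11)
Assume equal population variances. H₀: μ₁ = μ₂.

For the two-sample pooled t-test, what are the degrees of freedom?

degrees of freedom = 32

df = n₁ + n₂ − 2 = 23 + 11 − 2 = 32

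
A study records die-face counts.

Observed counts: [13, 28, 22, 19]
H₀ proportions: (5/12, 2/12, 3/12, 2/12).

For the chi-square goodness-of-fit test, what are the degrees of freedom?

degrees of freedom = 3

df = k − 1 = 4 − 1 = 3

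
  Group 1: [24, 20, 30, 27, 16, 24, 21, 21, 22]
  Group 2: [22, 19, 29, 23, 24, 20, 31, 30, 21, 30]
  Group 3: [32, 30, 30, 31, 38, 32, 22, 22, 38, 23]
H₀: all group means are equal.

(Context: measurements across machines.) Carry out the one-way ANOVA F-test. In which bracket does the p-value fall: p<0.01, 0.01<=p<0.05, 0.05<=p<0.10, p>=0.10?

Group means [22.78, 24.90, 29.80], grand mean 25.931
SSB = Σnᵢ(x̄ᵢ−x̄)² = 249.807; SSW = ΣΣ(x−x̄ᵢ)² = 640.056
MSB = 249.807/2 = 124.9033; MSW = 640.056/26 = 24.6175
F = MSB/MSW = 5.0738
df = (2, 26)
p-value (upper-tail) = 0.01379
→ bracket: 0.01<=p<0.05

p-value bracket: 0.01<=p<0.05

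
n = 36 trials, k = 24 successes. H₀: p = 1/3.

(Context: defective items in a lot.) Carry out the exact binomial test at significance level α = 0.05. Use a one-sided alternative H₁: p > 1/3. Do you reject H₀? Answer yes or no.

reject H₀: yes

Exact binomial: n=36, k=24, p₀=1/3=0.3333
P(X≥24) from Σ C(n,i)·p₀^i·(1−p₀)^(n−i)
p-value (one-sided, H₁ greater) = 0.00004
At α=0.05: p < α → reject H₀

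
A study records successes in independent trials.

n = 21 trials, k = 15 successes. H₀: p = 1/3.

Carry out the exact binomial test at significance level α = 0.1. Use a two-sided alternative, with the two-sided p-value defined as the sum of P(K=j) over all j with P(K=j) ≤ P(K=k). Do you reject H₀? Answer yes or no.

reject H₀: yes

Exact binomial: n=21, k=15, p₀=1/3=0.3333
P(X=j) = C(n,j)·p₀^j·(1−p₀)^(n−j); p = Σ P(X=j) over j with P(X=j) ≤ P(X=15)
p-value (two-sided) = 0.00060
At α=0.1: p < α → reject H₀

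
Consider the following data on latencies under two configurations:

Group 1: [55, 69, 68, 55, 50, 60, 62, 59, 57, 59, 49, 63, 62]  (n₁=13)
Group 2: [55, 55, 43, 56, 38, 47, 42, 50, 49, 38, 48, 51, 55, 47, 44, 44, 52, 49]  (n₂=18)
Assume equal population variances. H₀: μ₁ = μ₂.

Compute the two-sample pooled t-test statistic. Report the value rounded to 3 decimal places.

test statistic = 5.289

x̄₁=59.077, s₁=6.006, n₁=13
x̄₂=47.944, s₂=5.620, n₂=18
s_p² = [12·6.006² + 17·5.620²]/29 = 33.4437
SE = √(s_p²·(1/13+1/18)) = 2.1049
t = (59.077−47.944)/2.1049 = 5.2889
df = 29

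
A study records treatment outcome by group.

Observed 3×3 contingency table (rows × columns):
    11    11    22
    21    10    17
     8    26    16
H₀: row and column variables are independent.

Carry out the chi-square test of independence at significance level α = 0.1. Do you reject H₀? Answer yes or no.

reject H₀: yes

Row totals [44, 48, 50], col totals [40, 47, 55], n=142
χ² = (11−12.39)²/12.39 + (11−14.56)²/14.56 + (22−17.04)²/17.04 + (21−13.52)²/13.52 + (10−15.89)²/15.89 + (17−18.59)²/18.59 + (8−14.08)²/14.08 + (26−16.55)²/16.55 + (16−19.37)²/19.37 = 17.5362
df = 4
p-value (upper-tail) = 0.00152
At α=0.1: p < α → reject H₀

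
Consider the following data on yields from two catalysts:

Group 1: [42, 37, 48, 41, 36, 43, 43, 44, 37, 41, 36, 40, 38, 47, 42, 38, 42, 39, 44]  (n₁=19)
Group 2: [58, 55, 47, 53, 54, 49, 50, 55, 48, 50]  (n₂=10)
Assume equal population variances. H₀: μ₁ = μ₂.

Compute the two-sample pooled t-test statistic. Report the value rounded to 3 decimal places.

x̄₁=40.947, s₁=3.488, n₁=19
x̄₂=51.900, s₂=3.604, n₂=10
s_p² = [18·3.488² + 9·3.604²]/27 = 12.4388
SE = √(s_p²·(1/19+1/10)) = 1.3779
t = (40.947−51.900)/1.3779 = -7.9489
df = 27

test statistic = -7.949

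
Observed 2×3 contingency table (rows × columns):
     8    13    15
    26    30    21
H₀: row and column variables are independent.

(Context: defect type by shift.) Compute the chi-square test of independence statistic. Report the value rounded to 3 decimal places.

Row totals [36, 77], col totals [34, 43, 36], n=113
χ² = (8−10.83)²/10.83 + (13−13.70)²/13.70 + (15−11.47)²/11.47 + (26−23.17)²/23.17 + (30−29.30)²/29.30 + (21−24.53)²/24.53 = 2.7342
df = 2

test statistic = 2.734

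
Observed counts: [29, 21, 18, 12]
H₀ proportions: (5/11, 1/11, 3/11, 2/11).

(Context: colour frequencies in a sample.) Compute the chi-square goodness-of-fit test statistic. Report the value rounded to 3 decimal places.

test statistic = 28.515

n = 80; E_i = n·p_i = [36.36, 7.27, 21.82, 14.55]
χ² = (29−36.36)²/36.36 + (21−7.27)²/7.27 + (18−21.82)²/21.82 + (12−14.55)²/14.55 = 28.5150
df = 3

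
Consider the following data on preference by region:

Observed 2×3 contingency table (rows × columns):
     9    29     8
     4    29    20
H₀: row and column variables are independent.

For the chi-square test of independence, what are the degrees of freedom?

df = (r−1)(c−1) = (2−1)·(3−1) = 2

degrees of freedom = 2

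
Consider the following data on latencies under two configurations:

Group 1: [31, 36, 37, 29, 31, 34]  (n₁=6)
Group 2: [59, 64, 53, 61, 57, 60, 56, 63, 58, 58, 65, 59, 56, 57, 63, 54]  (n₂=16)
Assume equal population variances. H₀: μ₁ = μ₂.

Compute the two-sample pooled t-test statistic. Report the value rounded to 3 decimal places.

x̄₁=33.000, s₁=3.162, n₁=6
x̄₂=58.938, s₂=3.530, n₂=16
s_p² = [5·3.162² + 15·3.530²]/20 = 11.8469
SE = √(s_p²·(1/6+1/16)) = 1.6477
t = (33.000−58.938)/1.6477 = -15.7417
df = 20

test statistic = -15.742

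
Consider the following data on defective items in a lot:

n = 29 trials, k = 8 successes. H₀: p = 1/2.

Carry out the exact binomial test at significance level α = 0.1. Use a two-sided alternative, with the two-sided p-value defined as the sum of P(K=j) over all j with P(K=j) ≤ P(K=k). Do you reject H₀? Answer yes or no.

reject H₀: yes

Exact binomial: n=29, k=8, p₀=1/2=0.5000
P(X=j) = C(n,j)·p₀^j·(1−p₀)^(n−j); p = Σ P(X=j) over j with P(X=j) ≤ P(X=8)
p-value (two-sided) = 0.02412
At α=0.1: p < α → reject H₀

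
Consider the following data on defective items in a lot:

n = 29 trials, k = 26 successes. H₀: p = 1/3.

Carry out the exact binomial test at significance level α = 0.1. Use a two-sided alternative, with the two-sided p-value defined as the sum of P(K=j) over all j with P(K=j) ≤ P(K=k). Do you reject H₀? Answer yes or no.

reject H₀: yes

Exact binomial: n=29, k=26, p₀=1/3=0.3333
P(X=j) = C(n,j)·p₀^j·(1−p₀)^(n−j); p = Σ P(X=j) over j with P(X=j) ≤ P(X=26)
p-value (two-sided) = 0.00000
At α=0.1: p < α → reject H₀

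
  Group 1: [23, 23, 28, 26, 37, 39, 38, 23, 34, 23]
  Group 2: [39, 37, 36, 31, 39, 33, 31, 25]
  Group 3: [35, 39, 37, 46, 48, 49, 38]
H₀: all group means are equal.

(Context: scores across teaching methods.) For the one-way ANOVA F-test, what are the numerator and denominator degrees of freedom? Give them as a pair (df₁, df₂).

k = 3 groups, N = 25 total
df = (k−1, N−k) = (3−1, 25−3) = (2, 22)

degrees of freedom = [2, 22]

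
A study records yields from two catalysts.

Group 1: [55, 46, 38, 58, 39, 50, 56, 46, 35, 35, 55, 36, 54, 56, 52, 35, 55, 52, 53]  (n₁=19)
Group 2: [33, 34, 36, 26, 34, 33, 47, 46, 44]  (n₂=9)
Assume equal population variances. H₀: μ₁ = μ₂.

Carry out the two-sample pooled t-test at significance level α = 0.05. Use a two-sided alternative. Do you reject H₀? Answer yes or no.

reject H₀: yes

x̄₁=47.684, s₁=8.531, n₁=19
x̄₂=37.000, s₂=7.089, n₂=9
s_p² = [18·8.531² + 8·7.089²]/26 = 65.8502
SE = √(s_p²·(1/19+1/9)) = 3.2837
t = (47.684−37.000)/3.2837 = 3.2537
df = 26
p-value (two-sided) = 0.00315
At α=0.05: p < α → reject H₀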